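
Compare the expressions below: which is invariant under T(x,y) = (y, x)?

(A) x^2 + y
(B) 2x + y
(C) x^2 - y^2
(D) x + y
D

An expression E(x,y) is invariant under T if E(T(x,y)) = E(x,y). Here T(x,y) = (y, x).
Substitute the transformed coordinates into each option and compare with the original:
(A) x^2 + y  ->  (y)^2 + (x) = x + y^2   [differs from x^2 + y: not invariant]
(B) 2x + y  ->  2(y) + (x) = x + 2y   [differs from 2x + y: not invariant]
(C) x^2 - y^2  ->  (y)^2 - (x)^2 = -x^2 + y^2   [differs from x^2 - y^2: not invariant]
(D) x + y  ->  (y) + (x) = x + y   [equals x + y: invariant]

Only option (D), x + y, is unchanged by the transformation.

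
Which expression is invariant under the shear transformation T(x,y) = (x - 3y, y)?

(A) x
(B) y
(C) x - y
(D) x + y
B

Under the shear T(x,y) = (x - 3y, y):
Substitute the transformed coordinates into each option and compare with the original:
(A) x  ->  (x - 3y) = x - 3y   [differs from x: not invariant]
(B) y  ->  (y) = y   [equals y: invariant]
(C) x - y  ->  (x - 3y) - (y) = x - 4y   [differs from x - y: not invariant]
(D) x + y  ->  (x - 3y) + (y) = x - 2y   [differs from x + y: not invariant]

Only option (B), y, is unchanged by the transformation.
A horizontal shear moves points parallel to the x-axis, so the y-coordinate (and any function of y alone) is unchanged.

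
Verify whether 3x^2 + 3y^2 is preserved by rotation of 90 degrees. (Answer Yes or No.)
Yes

Applying rotation by 90 degrees: x' = x*cos(90 degrees) - y*sin(90 degrees) = -y, y' = x*sin(90 degrees) + y*cos(90 degrees) = x

Substituting into 3x^2 + 3y^2:
3(-y)^2 + 3(x)^2
= 3x^2 + 3y^2

This equals the original expression 3x^2 + 3y^2, so it IS invariant.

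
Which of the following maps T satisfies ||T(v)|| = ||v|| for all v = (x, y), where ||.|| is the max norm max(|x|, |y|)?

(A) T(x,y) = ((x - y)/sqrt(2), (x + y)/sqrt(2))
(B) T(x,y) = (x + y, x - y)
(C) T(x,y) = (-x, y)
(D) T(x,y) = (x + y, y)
C

A transformation preserves a norm if ||T(v)|| = ||v|| for every v; a single vector where the norm changes rules an option out.

(A) T(x,y) = ((x - y)/sqrt(2), (x + y)/sqrt(2)): v = (1, 0) has norm max(|1|, |0|) = 1, but T(v) = (sqrt(2)/2, sqrt(2)/2) has norm sqrt(2)/2 -- not preserved.
(B) T(x,y) = (x + y, x - y): v = (1, 1) has norm max(|1|, |1|) = 1, but T(v) = (2, 0) has norm 2 -- not preserved.
(C) T(x,y) = (-x, y): preserves the norm -- it only permutes the coordinates and/or flips signs, which leaves max(|x|, |y|) unchanged.
(D) T(x,y) = (x + y, y): v = (1, 1) has norm max(|1|, |1|) = 1, but T(v) = (2, 1) has norm 2 -- not preserved.

Therefore the answer is (C).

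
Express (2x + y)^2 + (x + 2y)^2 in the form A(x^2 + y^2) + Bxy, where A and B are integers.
5(x^2 + y^2) + 8xy

Expanding: (2x + y)^2 = 4x^2 + 4xy + y^2
(x + 2y)^2 = x^2 + 4xy + 4y^2
Sum = (4+1)(x^2+y^2) + 8xy = 5(x^2 + y^2) + 8xy
This is symmetric in x and y.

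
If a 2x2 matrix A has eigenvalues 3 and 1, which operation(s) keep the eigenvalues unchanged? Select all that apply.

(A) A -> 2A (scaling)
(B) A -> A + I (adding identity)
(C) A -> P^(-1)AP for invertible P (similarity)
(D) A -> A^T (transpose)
C and D

Eigenvalues are preserved by:
1. Similarity transformations: A -> P^(-1)AP (same characteristic polynomial)
2. Transpose: A^T has the same eigenvalues as A

Eigenvalues are NOT preserved by:
- Adding identity: eigenvalues become 3+1, 1+1
- Scaling: eigenvalues become 6, 2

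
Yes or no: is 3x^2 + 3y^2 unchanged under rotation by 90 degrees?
Yes

Applying rotation by 90 degrees: x' = x*cos(90 degrees) - y*sin(90 degrees) = -y, y' = x*sin(90 degrees) + y*cos(90 degrees) = x

Substituting into 3x^2 + 3y^2:
3(-y)^2 + 3(x)^2
= 3x^2 + 3y^2

This equals the original expression 3x^2 + 3y^2, so it IS invariant.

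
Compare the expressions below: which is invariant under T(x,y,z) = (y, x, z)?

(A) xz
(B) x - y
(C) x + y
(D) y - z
C

Apply T(x,y,z) = (y, x, z) to each option, i.e. replace (x, y, z) by the transformed coordinates.
Substitute the transformed coordinates into each option and compare with the original:
(A) xz  ->  (y)(z) = yz   [differs from xz: not invariant]
(B) x - y  ->  (y) - (x) = -x + y   [differs from x - y: not invariant]
(C) x + y  ->  (y) + (x) = x + y   [equals x + y: invariant]
(D) y - z  ->  (x) - (z) = x - z   [differs from y - z: not invariant]

Only option (C), x + y, is unchanged by the transformation.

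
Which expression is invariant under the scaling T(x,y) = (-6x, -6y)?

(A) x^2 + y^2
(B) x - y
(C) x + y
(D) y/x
D

Under the uniform scaling T(x,y) = (-6x, -6y):
Substitute the transformed coordinates into each option and compare with the original:
(A) x^2 + y^2  ->  (-6x)^2 + (-6y)^2 = 36x^2 + 36y^2   [differs from x^2 + y^2: not invariant]
(B) x - y  ->  (-6x) - (-6y) = -6x + 6y   [differs from x - y: not invariant]
(C) x + y  ->  (-6x) + (-6y) = -6x - 6y   [differs from x + y: not invariant]
(D) y/x  ->  (-6y)/(-6x) = y/x   [equals y/x: invariant]

Only option (D), y/x, is unchanged by the transformation.
The common factor -6 cancels in a ratio of coordinates, while sums, products and sums of squares pick up factors of -6 or 36.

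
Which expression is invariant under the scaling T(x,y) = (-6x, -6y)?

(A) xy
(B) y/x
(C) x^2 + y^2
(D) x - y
B

Under the uniform scaling T(x,y) = (-6x, -6y):
Substitute the transformed coordinates into each option and compare with the original:
(A) xy  ->  (-6x)(-6y) = 36xy   [differs from xy: not invariant]
(B) y/x  ->  (-6y)/(-6x) = y/x   [equals y/x: invariant]
(C) x^2 + y^2  ->  (-6x)^2 + (-6y)^2 = 36x^2 + 36y^2   [differs from x^2 + y^2: not invariant]
(D) x - y  ->  (-6x) - (-6y) = -6x + 6y   [differs from x - y: not invariant]

Only option (B), y/x, is unchanged by the transformation.
The common factor -6 cancels in a ratio of coordinates, while sums, products and sums of squares pick up factors of -6 or 36.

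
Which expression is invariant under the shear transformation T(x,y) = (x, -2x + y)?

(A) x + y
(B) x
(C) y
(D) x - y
B

Under the shear T(x,y) = (x, -2x + y):
Substitute the transformed coordinates into each option and compare with the original:
(A) x + y  ->  (x) + (-2x + y) = -x + y   [differs from x + y: not invariant]
(B) x  ->  (x) = x   [equals x: invariant]
(C) y  ->  (-2x + y) = -2x + y   [differs from y: not invariant]
(D) x - y  ->  (x) - (-2x + y) = 3x - y   [differs from x - y: not invariant]

Only option (B), x, is unchanged by the transformation.
A vertical shear moves points parallel to the y-axis, so the x-coordinate (and any function of x alone) is unchanged.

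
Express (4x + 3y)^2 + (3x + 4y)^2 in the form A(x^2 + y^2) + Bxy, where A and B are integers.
25(x^2 + y^2) + 48xy

Expanding: (4x + 3y)^2 = 16x^2 + 24xy + 9y^2
(3x + 4y)^2 = 9x^2 + 24xy + 16y^2
Sum = (16+9)(x^2+y^2) + 48xy = 25(x^2 + y^2) + 48xy
This is symmetric in x and y.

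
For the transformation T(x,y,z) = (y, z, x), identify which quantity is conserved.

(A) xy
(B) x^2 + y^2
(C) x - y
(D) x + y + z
D

Apply T(x,y,z) = (y, z, x) to each option, i.e. replace (x, y, z) by the transformed coordinates.
Substitute the transformed coordinates into each option and compare with the original:
(A) xy  ->  (y)(z) = yz   [differs from xy: not invariant]
(B) x^2 + y^2  ->  (y)^2 + (z)^2 = y^2 + z^2   [differs from x^2 + y^2: not invariant]
(C) x - y  ->  (y) - (z) = y - z   [differs from x - y: not invariant]
(D) x + y + z  ->  (y) + (z) + (x) = x + y + z   [equals x + y + z: invariant]

Only option (D), x + y + z, is unchanged by the transformation.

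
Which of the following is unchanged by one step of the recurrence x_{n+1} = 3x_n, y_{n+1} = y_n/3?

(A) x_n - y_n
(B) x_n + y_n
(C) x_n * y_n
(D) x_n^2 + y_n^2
C

For the recurrence x_{n+1} = 3x_n, y_{n+1} = y_n/3:

x_{n+1} * y_{n+1} = (3x_n) * (y_n/3) = x_n * y_n
The product is conserved.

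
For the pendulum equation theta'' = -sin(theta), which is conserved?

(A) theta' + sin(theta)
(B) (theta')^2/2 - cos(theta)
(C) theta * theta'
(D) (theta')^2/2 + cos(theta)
B

A first integral I satisfies dI/dt = 0 along every solution. Differentiate each option and use the equation of motion:
(A) d/dt[theta' + sin(theta)] = theta'' + cos(theta) theta' = -sin(theta) + theta' cos(theta), not identically 0
(B) d/dt[(theta')^2/2 - cos(theta)] = theta' theta'' + sin(theta) theta' = theta'(-sin(theta)) + theta' sin(theta) = 0
(C) d/dt[theta * theta'] = (theta')^2 + theta theta'' = (theta')^2 - theta sin(theta), not identically 0
(D) d/dt[(theta')^2/2 + cos(theta)] = theta' theta'' - sin(theta) theta' = -2 theta' sin(theta), not identically 0

Only (B) has zero time-derivative. This is the total energy: kinetic (theta')^2/2 plus potential -cos(theta).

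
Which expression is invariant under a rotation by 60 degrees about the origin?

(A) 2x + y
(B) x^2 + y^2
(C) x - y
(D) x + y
B

A rotation by 60 degrees sends (x, y) to (x/2 - sqrt(3)y/2, sqrt(3)x/2 + y/2).
Substitute the transformed coordinates into each option and compare with the original:
(A) 2x + y  ->  2(x/2 - sqrt(3)y/2) + (sqrt(3)x/2 + y/2) = sqrt(3)x/2 + x - sqrt(3)y + y/2   [differs from 2x + y: not invariant]
(B) x^2 + y^2  ->  (x/2 - sqrt(3)y/2)^2 + (sqrt(3)x/2 + y/2)^2 = x^2 + y^2   [equals x^2 + y^2: invariant]
(C) x - y  ->  (x/2 - sqrt(3)y/2) - (sqrt(3)x/2 + y/2) = -sqrt(3)x/2 + x/2 - sqrt(3)y/2 - y/2   [differs from x - y: not invariant]
(D) x + y  ->  (x/2 - sqrt(3)y/2) + (sqrt(3)x/2 + y/2) = x/2 + sqrt(3)x/2 - sqrt(3)y/2 + y/2   [differs from x + y: not invariant]

Only option (B), x^2 + y^2, is unchanged by the transformation.
Geometrically, x^2 + y^2 is the squared distance from the origin, which every rotation about the origin preserves.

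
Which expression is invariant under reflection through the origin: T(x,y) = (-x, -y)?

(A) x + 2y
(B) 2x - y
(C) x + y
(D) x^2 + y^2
D

The map is reflection through the origin: T(x,y) = (-x, -y).
Substitute the transformed coordinates into each option and compare with the original:
(A) x + 2y  ->  (-x) + 2(-y) = -x - 2y   [differs from x + 2y: not invariant]
(B) 2x - y  ->  2(-x) - (-y) = -2x + y   [differs from 2x - y: not invariant]
(C) x + y  ->  (-x) + (-y) = -x - y   [differs from x + y: not invariant]
(D) x^2 + y^2  ->  (-x)^2 + (-y)^2 = x^2 + y^2   [equals x^2 + y^2: invariant]

Only option (D), x^2 + y^2, is unchanged by the transformation.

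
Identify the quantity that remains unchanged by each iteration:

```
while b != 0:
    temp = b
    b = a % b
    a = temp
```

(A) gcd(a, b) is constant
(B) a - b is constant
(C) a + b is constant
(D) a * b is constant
A

A loop invariant must hold before the first iteration and be re-established by every execution of the body.

(A) gcd(a, b) is constant: One iteration replaces (a, b) by (b, a mod b). Since a mod b = a - q*b for an integer q, any common divisor of a and b divides b and a mod b, and conversely; hence gcd(b, a mod b) = gcd(a, b). For instance (28, 5) -> (5, 3) keeps gcd = 1. At exit b = 0 and a = gcd of the original inputs.

The other options fail:
(B) a - b is constant: e.g. (a, b) = (28, 5) -> (5, 3): the difference goes from 23 to 2.
(C) a + b is constant: e.g. (a, b) = (28, 5) -> (5, 3): the sum goes from 33 to 8.
(D) a * b is constant: e.g. (a, b) = (28, 5) -> (5, 3): the product goes from 140 to 15.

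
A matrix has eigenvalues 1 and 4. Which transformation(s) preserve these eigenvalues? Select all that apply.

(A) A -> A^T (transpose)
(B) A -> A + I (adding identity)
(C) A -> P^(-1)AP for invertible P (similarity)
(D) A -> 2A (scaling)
A and C

Eigenvalues are preserved by:
1. Similarity transformations: A -> P^(-1)AP (same characteristic polynomial)
2. Transpose: A^T has the same eigenvalues as A

Eigenvalues are NOT preserved by:
- Adding identity: eigenvalues become 1+1, 4+1
- Scaling: eigenvalues become 2, 8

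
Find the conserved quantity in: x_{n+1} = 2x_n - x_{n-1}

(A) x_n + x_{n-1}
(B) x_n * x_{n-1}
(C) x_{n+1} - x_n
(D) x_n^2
C

For the recurrence x_{n+1} = 2x_n - x_{n-1}:

If x_{n+1} = 2x_n - x_{n-1}, then:
x_{n+1} - x_n = x_n - x_{n-1}
The first difference is constant throughout the sequence.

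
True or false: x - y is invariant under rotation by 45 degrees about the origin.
False

Applying rotation by 45 degrees: x' = x*cos(45 degrees) - y*sin(45 degrees) = sqrt(2)x/2 - sqrt(2)y/2, y' = x*sin(45 degrees) + y*cos(45 degrees) = sqrt(2)x/2 + sqrt(2)y/2

Substituting into x - y:
(sqrt(2)x/2 - sqrt(2)y/2) - (sqrt(2)x/2 + sqrt(2)y/2)
= -sqrt(2)y

This differs from the original expression x - y, so it is NOT invariant.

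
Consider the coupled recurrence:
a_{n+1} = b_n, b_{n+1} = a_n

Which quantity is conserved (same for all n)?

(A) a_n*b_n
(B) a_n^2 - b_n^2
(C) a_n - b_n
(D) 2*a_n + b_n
A

Replace a_n by a_{n+1} = b_n and b_n by b_{n+1} = a_n in each option and simplify:
(A) a_n*b_n  ->  (b_n)*(a_n) = a_n*b_n   [conserved]
(B) a_n^2 - b_n^2  ->  (b_n)^2 - (a_n)^2 = -a_n^2 + b_n^2   [not conserved]
(C) a_n - b_n  ->  (b_n) - (a_n) = -a_n + b_n   [not conserved]
(D) 2*a_n + b_n  ->  2*(b_n) + (a_n) = a_n + 2*b_n   [not conserved]

Only (A) a_n*b_n returns to itself after one step, so it is the conserved quantity.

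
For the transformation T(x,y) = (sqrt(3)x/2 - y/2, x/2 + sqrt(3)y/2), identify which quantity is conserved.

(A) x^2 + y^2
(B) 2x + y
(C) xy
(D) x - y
A

An expression E(x,y) is invariant under T if E(T(x,y)) = E(x,y). Here T(x,y) = (sqrt(3)x/2 - y/2, x/2 + sqrt(3)y/2).
Substitute the transformed coordinates into each option and compare with the original:
(A) x^2 + y^2  ->  (sqrt(3)x/2 - y/2)^2 + (x/2 + sqrt(3)y/2)^2 = x^2 + y^2   [equals x^2 + y^2: invariant]
(B) 2x + y  ->  2(sqrt(3)x/2 - y/2) + (x/2 + sqrt(3)y/2) = x/2 + sqrt(3)x - y + sqrt(3)y/2   [differs from 2x + y: not invariant]
(C) xy  ->  (sqrt(3)x/2 - y/2)(x/2 + sqrt(3)y/2) = sqrt(3)x^2/4 + xy/2 - sqrt(3)y^2/4   [differs from xy: not invariant]
(D) x - y  ->  (sqrt(3)x/2 - y/2) - (x/2 + sqrt(3)y/2) = -x/2 + sqrt(3)x/2 - sqrt(3)y/2 - y/2   [differs from x - y: not invariant]

Only option (A), x^2 + y^2, is unchanged by the transformation.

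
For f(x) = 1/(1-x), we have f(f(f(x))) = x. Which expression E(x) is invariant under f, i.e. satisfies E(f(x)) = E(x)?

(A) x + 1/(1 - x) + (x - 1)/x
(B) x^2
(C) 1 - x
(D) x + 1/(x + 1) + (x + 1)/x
A

Replace x by f(x) = 1/(1 - x) in each option and simplify. As a quick numerical cross-check, also compare E(3) with E(f(3)) = E(-1/2).

(A) x + 1/(1 - x) + (x - 1)/x  ->  (1/(1 - x)) + 1/(1 - (1/(1 - x))) + ((1/(1 - x)) - 1)/(1/(1 - x)), which simplifies back to x + 1/(1 - x) + (x - 1)/x; check: E(3) = 19/6, E(-1/2) = 19/6.   [invariant]
(B) x^2  ->  (1/(1 - x))^2 = (x - 1)^(-2); check: E(3) = 9 but E(-1/2) = 1/4.   [not invariant]
(C) 1 - x  ->  1 - (1/(1 - x)) = x/(x - 1); check: E(3) = -2 but E(-1/2) = 3/2.   [not invariant]
(D) x + 1/(x + 1) + (x + 1)/x  ->  (1/(1 - x)) + 1/((1/(1 - x)) + 1) + ((1/(1 - x)) + 1)/(1/(1 - x)) = (-x^3 + 6x^2 - 11x + 7)/(x^2 - 3x + 2); check: E(3) = 55/12 but E(-1/2) = 1/2.   [not invariant]

Only (A) is unchanged. Indeed f(f(x)) = 1/(1 - 1/(1-x)) = (1-x)/(-x) = (x-1)/x, so E(x) = x + f(x) + f(f(x)) is the sum over the whole 3-cycle; applying f just permutes the three terms cyclically (x -> f(x) -> f(f(x)) -> x), leaving the sum unchanged.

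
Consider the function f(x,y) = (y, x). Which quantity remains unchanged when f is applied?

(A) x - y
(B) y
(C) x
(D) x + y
D

For f(x,y) = (y, x):
After applying f: x' = y, y' = x. So x' + y' = y + x = x + y.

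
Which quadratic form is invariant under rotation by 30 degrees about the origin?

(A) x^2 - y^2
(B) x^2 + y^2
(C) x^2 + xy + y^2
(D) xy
B

Rotation by 30 degrees sends (x, y) to (sqrt(3)x/2 - y/2, x/2 + sqrt(3)y/2).
Substitute the transformed coordinates into each option and compare with the original:
(A) x^2 - y^2  ->  (sqrt(3)x/2 - y/2)^2 - (x/2 + sqrt(3)y/2)^2 = x^2/2 - sqrt(3)xy - y^2/2   [differs from x^2 - y^2: not invariant]
(B) x^2 + y^2  ->  (sqrt(3)x/2 - y/2)^2 + (x/2 + sqrt(3)y/2)^2 = x^2 + y^2   [equals x^2 + y^2: invariant]
(C) x^2 + xy + y^2  ->  (sqrt(3)x/2 - y/2)^2 + (sqrt(3)x/2 - y/2)(x/2 + sqrt(3)y/2) + (x/2 + sqrt(3)y/2)^2 = sqrt(3)x^2/4 + x^2 + xy/2 - sqrt(3)y^2/4 + y^2   [differs from x^2 + xy + y^2: not invariant]
(D) xy  ->  (sqrt(3)x/2 - y/2)(x/2 + sqrt(3)y/2) = sqrt(3)x^2/4 + xy/2 - sqrt(3)y^2/4   [differs from xy: not invariant]

Only option (B), x^2 + y^2, is unchanged by the transformation.
x^2 + y^2 is the squared distance from the origin, which rotations preserve.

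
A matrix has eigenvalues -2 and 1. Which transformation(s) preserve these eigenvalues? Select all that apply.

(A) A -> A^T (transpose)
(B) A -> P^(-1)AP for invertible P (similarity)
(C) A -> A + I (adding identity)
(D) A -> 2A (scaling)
A and B

Eigenvalues are preserved by:
1. Similarity transformations: A -> P^(-1)AP (same characteristic polynomial)
2. Transpose: A^T has the same eigenvalues as A

Eigenvalues are NOT preserved by:
- Adding identity: eigenvalues become -2+1, 1+1
- Scaling: eigenvalues become -4, 2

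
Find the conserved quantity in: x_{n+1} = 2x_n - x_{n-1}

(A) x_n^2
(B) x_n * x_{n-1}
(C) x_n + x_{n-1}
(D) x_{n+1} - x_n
D

For the recurrence x_{n+1} = 2x_n - x_{n-1}:

If x_{n+1} = 2x_n - x_{n-1}, then:
x_{n+1} - x_n = x_n - x_{n-1}
The first difference is constant throughout the sequence.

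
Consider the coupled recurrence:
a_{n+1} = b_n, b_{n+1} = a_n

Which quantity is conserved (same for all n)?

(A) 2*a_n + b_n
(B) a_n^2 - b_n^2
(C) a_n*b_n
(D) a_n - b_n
C

Replace a_n by a_{n+1} = b_n and b_n by b_{n+1} = a_n in each option and simplify:
(A) 2*a_n + b_n  ->  2*(b_n) + (a_n) = a_n + 2*b_n   [not conserved]
(B) a_n^2 - b_n^2  ->  (b_n)^2 - (a_n)^2 = -a_n^2 + b_n^2   [not conserved]
(C) a_n*b_n  ->  (b_n)*(a_n) = a_n*b_n   [conserved]
(D) a_n - b_n  ->  (b_n) - (a_n) = -a_n + b_n   [not conserved]

Only (C) a_n*b_n returns to itself after one step, so it is the conserved quantity.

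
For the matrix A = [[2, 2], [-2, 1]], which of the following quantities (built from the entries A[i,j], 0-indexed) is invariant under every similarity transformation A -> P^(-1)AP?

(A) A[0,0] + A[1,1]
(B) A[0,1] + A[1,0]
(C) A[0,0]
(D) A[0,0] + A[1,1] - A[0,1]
A

A[0,0] + A[1,1] is the trace of A. By the cyclic property of the trace, tr(P^(-1)AP) = tr(APP^(-1)) = tr(A), so it is the same for every matrix similar to A.

The other combinations are not similarity invariants. For example, take P = [[1, 1], [0, 1]] (det P = 1), so P^(-1) = [[1, -1], [0, 1]] and
B = P^(-1)AP = [[4, 5], [-2, -1]].
Evaluating each option on A and on B:
(A) A[0,0] + A[1,1]: 3 for A, 3 for B -> unchanged
(B) A[0,1] + A[1,0]: 0 for A, 3 for B -> changes
(C) A[0,0]: 2 for A, 4 for B -> changes
(D) A[0,0] + A[1,1] - A[0,1]: 1 for A, -2 for B -> changes

Only (A) A[0,0] + A[1,1] = 3 survives (and it does so for every P, not just this one), so it is the invariant.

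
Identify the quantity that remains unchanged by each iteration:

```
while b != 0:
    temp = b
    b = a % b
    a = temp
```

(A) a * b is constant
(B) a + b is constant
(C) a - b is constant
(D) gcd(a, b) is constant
D

A loop invariant must hold before the first iteration and be re-established by every execution of the body.

(D) gcd(a, b) is constant: One iteration replaces (a, b) by (b, a mod b). Since a mod b = a - q*b for an integer q, any common divisor of a and b divides b and a mod b, and conversely; hence gcd(b, a mod b) = gcd(a, b). For instance (23, 4) -> (4, 3) keeps gcd = 1. At exit b = 0 and a = gcd of the original inputs.

The other options fail:
(A) a * b is constant: e.g. (a, b) = (23, 4) -> (4, 3): the product goes from 92 to 12.
(B) a + b is constant: e.g. (a, b) = (23, 4) -> (4, 3): the sum goes from 27 to 7.
(C) a - b is constant: e.g. (a, b) = (23, 4) -> (4, 3): the difference goes from 19 to 1.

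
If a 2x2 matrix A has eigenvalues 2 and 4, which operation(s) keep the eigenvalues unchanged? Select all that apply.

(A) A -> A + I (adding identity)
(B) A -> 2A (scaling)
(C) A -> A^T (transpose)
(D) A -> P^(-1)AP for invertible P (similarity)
C and D

Eigenvalues are preserved by:
1. Similarity transformations: A -> P^(-1)AP (same characteristic polynomial)
2. Transpose: A^T has the same eigenvalues as A

Eigenvalues are NOT preserved by:
- Adding identity: eigenvalues become 2+1, 4+1
- Scaling: eigenvalues become 4, 8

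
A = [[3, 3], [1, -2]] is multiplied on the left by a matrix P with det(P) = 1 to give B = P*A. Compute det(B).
-9

By the multiplicative property of determinants, det(B) = det(P*A) = det(P) * det(A) = det(A),
so the determinant is invariant under multiplication by any determinant-1 matrix; we just need det(A).

det(A) = (3)(-2) - (3)(1) = -6 - 3 = -9

Therefore det(B) = 1 * (-9) = -9.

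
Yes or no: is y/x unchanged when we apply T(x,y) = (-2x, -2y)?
Yes

Substitute T(x,y) = (-2x, -2y) into the expression and compare with the original.

Original: y/x
After applying T: (-2y)/(-2x) = y/x

This is identical to the original y/x, so the expression is invariant.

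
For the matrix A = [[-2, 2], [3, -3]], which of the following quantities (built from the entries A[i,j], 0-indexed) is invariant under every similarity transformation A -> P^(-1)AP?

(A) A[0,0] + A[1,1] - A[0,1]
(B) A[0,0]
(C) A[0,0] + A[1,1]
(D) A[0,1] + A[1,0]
C

A[0,0] + A[1,1] is the trace of A. By the cyclic property of the trace, tr(P^(-1)AP) = tr(APP^(-1)) = tr(A), so it is the same for every matrix similar to A.

The other combinations are not similarity invariants. For example, take P = [[1, 1], [1, 2]] (det P = 1), so P^(-1) = [[2, -1], [-1, 1]] and
B = P^(-1)AP = [[0, 7], [0, -5]].
Evaluating each option on A and on B:
(A) A[0,0] + A[1,1] - A[0,1]: -7 for A, -12 for B -> changes
(B) A[0,0]: -2 for A, 0 for B -> changes
(C) A[0,0] + A[1,1]: -5 for A, -5 for B -> unchanged
(D) A[0,1] + A[1,0]: 5 for A, 7 for B -> changes

Only (C) A[0,0] + A[1,1] = -5 survives (and it does so for every P, not just this one), so it is the invariant.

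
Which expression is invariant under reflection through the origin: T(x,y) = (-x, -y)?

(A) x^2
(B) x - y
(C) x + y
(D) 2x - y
A

The map is reflection through the origin: T(x,y) = (-x, -y).
Substitute the transformed coordinates into each option and compare with the original:
(A) x^2  ->  (-x)^2 = x^2   [equals x^2: invariant]
(B) x - y  ->  (-x) - (-y) = -x + y   [differs from x - y: not invariant]
(C) x + y  ->  (-x) + (-y) = -x - y   [differs from x + y: not invariant]
(D) 2x - y  ->  2(-x) - (-y) = -2x + y   [differs from 2x - y: not invariant]

Only option (A), x^2, is unchanged by the transformation.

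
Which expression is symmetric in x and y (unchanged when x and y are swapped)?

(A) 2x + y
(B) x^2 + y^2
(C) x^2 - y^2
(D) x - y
B

A symmetric expression is unchanged when the variables are permuted; here the transformation to test is the swap (x, y) -> (y, x).
Substitute the transformed coordinates into each option and compare with the original:
(A) 2x + y  ->  2(y) + (x) = x + 2y   [differs from 2x + y: not invariant]
(B) x^2 + y^2  ->  (y)^2 + (x)^2 = x^2 + y^2   [equals x^2 + y^2: invariant]
(C) x^2 - y^2  ->  (y)^2 - (x)^2 = -x^2 + y^2   [differs from x^2 - y^2: not invariant]
(D) x - y  ->  (y) - (x) = -x + y   [differs from x - y: not invariant]

Only option (B), x^2 + y^2, is unchanged by the transformation.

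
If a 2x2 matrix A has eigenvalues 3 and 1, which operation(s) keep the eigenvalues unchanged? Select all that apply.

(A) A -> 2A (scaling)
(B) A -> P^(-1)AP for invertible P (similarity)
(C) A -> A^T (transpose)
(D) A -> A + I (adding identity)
B and C

Eigenvalues are preserved by:
1. Similarity transformations: A -> P^(-1)AP (same characteristic polynomial)
2. Transpose: A^T has the same eigenvalues as A

Eigenvalues are NOT preserved by:
- Adding identity: eigenvalues become 3+1, 1+1
- Scaling: eigenvalues become 6, 2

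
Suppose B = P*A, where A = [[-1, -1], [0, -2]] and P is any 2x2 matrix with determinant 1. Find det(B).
2

By the multiplicative property of determinants, det(B) = det(P*A) = det(P) * det(A) = det(A),
so the determinant is invariant under multiplication by any determinant-1 matrix; we just need det(A).

det(A) = (-1)(-2) - (-1)(0) = 2 - 0 = 2

Therefore det(B) = 1 * 2 = 2.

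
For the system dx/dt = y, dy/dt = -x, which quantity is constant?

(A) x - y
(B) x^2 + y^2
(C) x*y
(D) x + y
B

A first integral I satisfies dI/dt = 0 along every solution. Differentiate each option and use the equation of motion:
(A) d/dt[x - y] = y - (-x) = x + y, not identically 0
(B) d/dt[x^2 + y^2] = 2x*dx/dt + 2y*dy/dt = 2x*y + 2y*(-x) = 0
(C) d/dt[x*y] = (dx/dt)y + x(dy/dt) = y^2 - x^2, not identically 0
(D) d/dt[x + y] = y + (-x) = y - x, not identically 0

Only (B) has zero time-derivative. So x^2 + y^2 (the squared radius; trajectories are circles) is the conserved quantity.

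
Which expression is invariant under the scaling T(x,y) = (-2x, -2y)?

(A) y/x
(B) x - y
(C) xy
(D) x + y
A

Under the uniform scaling T(x,y) = (-2x, -2y):
Substitute the transformed coordinates into each option and compare with the original:
(A) y/x  ->  (-2y)/(-2x) = y/x   [equals y/x: invariant]
(B) x - y  ->  (-2x) - (-2y) = -2x + 2y   [differs from x - y: not invariant]
(C) xy  ->  (-2x)(-2y) = 4xy   [differs from xy: not invariant]
(D) x + y  ->  (-2x) + (-2y) = -2x - 2y   [differs from x + y: not invariant]

Only option (A), y/x, is unchanged by the transformation.
The common factor -2 cancels in a ratio of coordinates, while sums, products and sums of squares pick up factors of -2 or 4.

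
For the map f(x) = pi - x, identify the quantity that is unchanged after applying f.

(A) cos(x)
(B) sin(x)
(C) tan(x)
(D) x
B

For f(x) = pi - x:
sin(pi - x) = sin(x), so sine is invariant under this transformation.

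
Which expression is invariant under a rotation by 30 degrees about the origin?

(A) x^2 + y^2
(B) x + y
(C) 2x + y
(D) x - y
A

A rotation by 30 degrees sends (x, y) to (sqrt(3)x/2 - y/2, x/2 + sqrt(3)y/2).
Substitute the transformed coordinates into each option and compare with the original:
(A) x^2 + y^2  ->  (sqrt(3)x/2 - y/2)^2 + (x/2 + sqrt(3)y/2)^2 = x^2 + y^2   [equals x^2 + y^2: invariant]
(B) x + y  ->  (sqrt(3)x/2 - y/2) + (x/2 + sqrt(3)y/2) = x/2 + sqrt(3)x/2 - y/2 + sqrt(3)y/2   [differs from x + y: not invariant]
(C) 2x + y  ->  2(sqrt(3)x/2 - y/2) + (x/2 + sqrt(3)y/2) = x/2 + sqrt(3)x - y + sqrt(3)y/2   [differs from 2x + y: not invariant]
(D) x - y  ->  (sqrt(3)x/2 - y/2) - (x/2 + sqrt(3)y/2) = -x/2 + sqrt(3)x/2 - sqrt(3)y/2 - y/2   [differs from x - y: not invariant]

Only option (A), x^2 + y^2, is unchanged by the transformation.
Geometrically, x^2 + y^2 is the squared distance from the origin, which every rotation about the origin preserves.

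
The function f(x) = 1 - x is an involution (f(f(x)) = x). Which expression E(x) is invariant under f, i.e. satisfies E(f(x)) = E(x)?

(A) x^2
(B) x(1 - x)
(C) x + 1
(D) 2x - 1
B

Replace x by f(x) = 1 - x in each option and simplify. As a quick numerical cross-check, also compare E(5) with E(f(5)) = E(-4).

(A) x^2  ->  (1 - x)^2 = (x - 1)^2; check: E(5) = 25 but E(-4) = 16.   [not invariant]
(B) x(1 - x)  ->  (1 - x)(1 - (1 - x)), which simplifies back to x(1 - x); check: E(5) = -20, E(-4) = -20.   [invariant]
(C) x + 1  ->  (1 - x) + 1 = 2 - x; check: E(5) = 6 but E(-4) = -3.   [not invariant]
(D) 2x - 1  ->  2(1 - x) - 1 = 1 - 2x; check: E(5) = 9 but E(-4) = -9.   [not invariant]

Only (B) is unchanged. E is symmetric under swapping x with f(x) = 1 - x, which is exactly what an involution does.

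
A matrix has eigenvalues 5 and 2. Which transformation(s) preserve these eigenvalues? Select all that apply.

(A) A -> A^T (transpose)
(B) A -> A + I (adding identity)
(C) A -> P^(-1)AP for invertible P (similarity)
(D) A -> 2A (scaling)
A and C

Eigenvalues are preserved by:
1. Similarity transformations: A -> P^(-1)AP (same characteristic polynomial)
2. Transpose: A^T has the same eigenvalues as A

Eigenvalues are NOT preserved by:
- Adding identity: eigenvalues become 5+1, 2+1
- Scaling: eigenvalues become 10, 4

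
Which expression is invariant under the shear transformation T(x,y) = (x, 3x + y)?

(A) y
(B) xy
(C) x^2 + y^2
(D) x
D

Under the shear T(x,y) = (x, 3x + y):
Substitute the transformed coordinates into each option and compare with the original:
(A) y  ->  (3x + y) = 3x + y   [differs from y: not invariant]
(B) xy  ->  (x)(3x + y) = 3x^2 + xy   [differs from xy: not invariant]
(C) x^2 + y^2  ->  (x)^2 + (3x + y)^2 = 10x^2 + 6xy + y^2   [differs from x^2 + y^2: not invariant]
(D) x  ->  (x) = x   [equals x: invariant]

Only option (D), x, is unchanged by the transformation.
A vertical shear moves points parallel to the y-axis, so the x-coordinate (and any function of x alone) is unchanged.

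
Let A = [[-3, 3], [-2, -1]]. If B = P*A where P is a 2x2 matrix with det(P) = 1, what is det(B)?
9

By the multiplicative property of determinants, det(B) = det(P*A) = det(P) * det(A) = det(A),
so the determinant is invariant under multiplication by any determinant-1 matrix; we just need det(A).

det(A) = (-3)(-1) - (3)(-2) = 3 - (-6) = 9

Therefore det(B) = 1 * 9 = 9.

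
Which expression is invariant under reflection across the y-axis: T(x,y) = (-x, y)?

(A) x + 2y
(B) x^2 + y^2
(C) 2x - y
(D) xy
B

The map is reflection across the y-axis: T(x,y) = (-x, y).
Substitute the transformed coordinates into each option and compare with the original:
(A) x + 2y  ->  (-x) + 2(y) = -x + 2y   [differs from x + 2y: not invariant]
(B) x^2 + y^2  ->  (-x)^2 + (y)^2 = x^2 + y^2   [equals x^2 + y^2: invariant]
(C) 2x - y  ->  2(-x) - (y) = -2x - y   [differs from 2x - y: not invariant]
(D) xy  ->  (-x)(y) = -xy   [differs from xy: not invariant]

Only option (B), x^2 + y^2, is unchanged by the transformation.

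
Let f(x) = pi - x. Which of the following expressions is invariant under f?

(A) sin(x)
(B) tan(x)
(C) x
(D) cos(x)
A

For f(x) = pi - x:
sin(pi - x) = sin(x), so sine is invariant under this transformation.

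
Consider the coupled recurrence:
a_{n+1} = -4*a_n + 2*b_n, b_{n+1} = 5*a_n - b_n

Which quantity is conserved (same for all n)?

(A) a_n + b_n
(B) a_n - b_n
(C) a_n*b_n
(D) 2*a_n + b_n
A

Replace a_n by a_{n+1} = -4*a_n + 2*b_n and b_n by b_{n+1} = 5*a_n - b_n in each option and simplify:
(A) a_n + b_n  ->  (-4*a_n + 2*b_n) + (5*a_n - b_n) = a_n + b_n   [conserved]
(B) a_n - b_n  ->  (-4*a_n + 2*b_n) - (5*a_n - b_n) = -9*a_n + 3*b_n   [not conserved]
(C) a_n*b_n  ->  (-4*a_n + 2*b_n)*(5*a_n - b_n) = -20*a_n^2 + 14*a_n*b_n - 2*b_n^2   [not conserved]
(D) 2*a_n + b_n  ->  2*(-4*a_n + 2*b_n) + (5*a_n - b_n) = -3*a_n + 3*b_n   [not conserved]

Only (A) a_n + b_n returns to itself after one step, so it is the conserved quantity.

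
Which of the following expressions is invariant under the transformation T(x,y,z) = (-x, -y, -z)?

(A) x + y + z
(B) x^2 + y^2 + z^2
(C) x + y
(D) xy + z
B

Apply T(x,y,z) = (-x, -y, -z) to each option, i.e. replace (x, y, z) by the transformed coordinates.
Substitute the transformed coordinates into each option and compare with the original:
(A) x + y + z  ->  (-x) + (-y) + (-z) = -x - y - z   [differs from x + y + z: not invariant]
(B) x^2 + y^2 + z^2  ->  (-x)^2 + (-y)^2 + (-z)^2 = x^2 + y^2 + z^2   [equals x^2 + y^2 + z^2: invariant]
(C) x + y  ->  (-x) + (-y) = -x - y   [differs from x + y: not invariant]
(D) xy + z  ->  (-x)(-y) + (-z) = xy - z   [differs from xy + z: not invariant]

Only option (B), x^2 + y^2 + z^2, is unchanged by the transformation.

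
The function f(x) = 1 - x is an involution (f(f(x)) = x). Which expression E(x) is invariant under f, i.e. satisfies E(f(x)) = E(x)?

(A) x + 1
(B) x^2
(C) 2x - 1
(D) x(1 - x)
D

Replace x by f(x) = 1 - x in each option and simplify. As a quick numerical cross-check, also compare E(4) with E(f(4)) = E(-3).

(A) x + 1  ->  (1 - x) + 1 = 2 - x; check: E(4) = 5 but E(-3) = -2.   [not invariant]
(B) x^2  ->  (1 - x)^2 = (x - 1)^2; check: E(4) = 16 but E(-3) = 9.   [not invariant]
(C) 2x - 1  ->  2(1 - x) - 1 = 1 - 2x; check: E(4) = 7 but E(-3) = -7.   [not invariant]
(D) x(1 - x)  ->  (1 - x)(1 - (1 - x)), which simplifies back to x(1 - x); check: E(4) = -12, E(-3) = -12.   [invariant]

Only (D) is unchanged. E is symmetric under swapping x with f(x) = 1 - x, which is exactly what an involution does.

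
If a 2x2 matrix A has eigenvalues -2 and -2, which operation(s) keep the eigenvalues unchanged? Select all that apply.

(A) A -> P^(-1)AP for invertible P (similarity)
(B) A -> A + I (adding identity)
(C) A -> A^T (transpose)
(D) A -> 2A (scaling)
A and C

Eigenvalues are preserved by:
1. Similarity transformations: A -> P^(-1)AP (same characteristic polynomial)
2. Transpose: A^T has the same eigenvalues as A

Eigenvalues are NOT preserved by:
- Adding identity: eigenvalues become -2+1, -2+1
- Scaling: eigenvalues become -4, -4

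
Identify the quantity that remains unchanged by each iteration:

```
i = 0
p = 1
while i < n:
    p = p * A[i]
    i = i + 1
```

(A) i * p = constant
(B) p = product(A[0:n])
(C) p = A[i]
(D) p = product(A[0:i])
D

A loop invariant must hold before the first iteration and be re-established by every execution of the body.

(D) p = product(A[0:i]): Initially i = 0 and p = 1 = product of the empty slice A[0:0]. If p = product(A[0:i]) holds at the top of an iteration, the body sets p to product(A[0:i]) * A[i] = product(A[0:i+1]) and then i to i+1, so the property is restored. At exit i = n, giving p = product(A[0:n]).

The other options fail:
(A) i * p = constant: initially i * p = 0, but after one iteration it is 1 * A[0], which is nonzero in general.
(B) p = product(A[0:n]): false before the loop (p = 1, not the full product) -- it only becomes true at exit.
(C) p = A[i]: after the first iteration p = A[0] but i = 1; in general p is a product of several elements, not a single one.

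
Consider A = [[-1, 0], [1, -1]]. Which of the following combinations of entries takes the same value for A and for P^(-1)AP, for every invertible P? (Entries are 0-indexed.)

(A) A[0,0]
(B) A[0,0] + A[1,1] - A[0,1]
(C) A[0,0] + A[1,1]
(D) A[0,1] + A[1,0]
C

A[0,0] + A[1,1] is the trace of A. By the cyclic property of the trace, tr(P^(-1)AP) = tr(APP^(-1)) = tr(A), so it is the same for every matrix similar to A.

The other combinations are not similarity invariants. For example, take P = [[1, 2], [0, 1]] (det P = 1), so P^(-1) = [[1, -2], [0, 1]] and
B = P^(-1)AP = [[-3, -4], [1, 1]].
Evaluating each option on A and on B:
(A) A[0,0]: -1 for A, -3 for B -> changes
(B) A[0,0] + A[1,1] - A[0,1]: -2 for A, 2 for B -> changes
(C) A[0,0] + A[1,1]: -2 for A, -2 for B -> unchanged
(D) A[0,1] + A[1,0]: 1 for A, -3 for B -> changes

Only (C) A[0,0] + A[1,1] = -2 survives (and it does so for every P, not just this one), so it is the invariant.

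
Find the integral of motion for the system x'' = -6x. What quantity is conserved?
E = (x')^2 + 6x^2

Multiply the equation by x':
x' * x'' = -6x * x'
The left side is d/dt[(x')^2/2] and the right side is d/dt[-6x^2/2], so
d/dt[(x')^2/2 + 6x^2/2] = 0, i.e. (x')^2/2 + 6x^2/2 = constant.
Multiplying by 2, the integral of motion is E = (x')^2 + 6x^2.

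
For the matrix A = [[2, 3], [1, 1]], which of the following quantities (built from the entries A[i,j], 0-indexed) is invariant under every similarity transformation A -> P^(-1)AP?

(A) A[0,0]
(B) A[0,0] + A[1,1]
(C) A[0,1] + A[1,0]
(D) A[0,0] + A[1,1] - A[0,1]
B

A[0,0] + A[1,1] is the trace of A. By the cyclic property of the trace, tr(P^(-1)AP) = tr(APP^(-1)) = tr(A), so it is the same for every matrix similar to A.

The other combinations are not similarity invariants. For example, take P = [[1, 1], [1, 2]] (det P = 1), so P^(-1) = [[2, -1], [-1, 1]] and
B = P^(-1)AP = [[8, 13], [-3, -5]].
Evaluating each option on A and on B:
(A) A[0,0]: 2 for A, 8 for B -> changes
(B) A[0,0] + A[1,1]: 3 for A, 3 for B -> unchanged
(C) A[0,1] + A[1,0]: 4 for A, 10 for B -> changes
(D) A[0,0] + A[1,1] - A[0,1]: 0 for A, -10 for B -> changes

Only (B) A[0,0] + A[1,1] = 3 survives (and it does so for every P, not just this one), so it is the invariant.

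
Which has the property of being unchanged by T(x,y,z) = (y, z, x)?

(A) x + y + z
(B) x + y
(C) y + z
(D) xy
A

Apply T(x,y,z) = (y, z, x) to each option, i.e. replace (x, y, z) by the transformed coordinates.
Substitute the transformed coordinates into each option and compare with the original:
(A) x + y + z  ->  (y) + (z) + (x) = x + y + z   [equals x + y + z: invariant]
(B) x + y  ->  (y) + (z) = y + z   [differs from x + y: not invariant]
(C) y + z  ->  (z) + (x) = x + z   [differs from y + z: not invariant]
(D) xy  ->  (y)(z) = yz   [differs from xy: not invariant]

Only option (A), x + y + z, is unchanged by the transformation.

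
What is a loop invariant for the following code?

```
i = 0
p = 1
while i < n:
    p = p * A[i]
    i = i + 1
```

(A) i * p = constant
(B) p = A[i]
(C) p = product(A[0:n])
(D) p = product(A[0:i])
D

A loop invariant must hold before the first iteration and be re-established by every execution of the body.

(D) p = product(A[0:i]): Initially i = 0 and p = 1 = product of the empty slice A[0:0]. If p = product(A[0:i]) holds at the top of an iteration, the body sets p to product(A[0:i]) * A[i] = product(A[0:i+1]) and then i to i+1, so the property is restored. At exit i = n, giving p = product(A[0:n]).

The other options fail:
(A) i * p = constant: initially i * p = 0, but after one iteration it is 1 * A[0], which is nonzero in general.
(B) p = A[i]: after the first iteration p = A[0] but i = 1; in general p is a product of several elements, not a single one.
(C) p = product(A[0:n]): false before the loop (p = 1, not the full product) -- it only becomes true at exit.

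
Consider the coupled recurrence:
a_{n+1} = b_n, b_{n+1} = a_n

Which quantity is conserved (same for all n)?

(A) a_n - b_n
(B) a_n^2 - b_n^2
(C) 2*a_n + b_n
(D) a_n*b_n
D

Replace a_n by a_{n+1} = b_n and b_n by b_{n+1} = a_n in each option and simplify:
(A) a_n - b_n  ->  (b_n) - (a_n) = -a_n + b_n   [not conserved]
(B) a_n^2 - b_n^2  ->  (b_n)^2 - (a_n)^2 = -a_n^2 + b_n^2   [not conserved]
(C) 2*a_n + b_n  ->  2*(b_n) + (a_n) = a_n + 2*b_n   [not conserved]
(D) a_n*b_n  ->  (b_n)*(a_n) = a_n*b_n   [conserved]

Only (D) a_n*b_n returns to itself after one step, so it is the conserved quantity.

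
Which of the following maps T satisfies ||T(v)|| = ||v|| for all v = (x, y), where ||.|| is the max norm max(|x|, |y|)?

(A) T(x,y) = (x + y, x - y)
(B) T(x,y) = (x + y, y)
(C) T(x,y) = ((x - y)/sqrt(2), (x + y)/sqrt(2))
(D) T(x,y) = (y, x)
D

A transformation preserves a norm if ||T(v)|| = ||v|| for every v; a single vector where the norm changes rules an option out.

(A) T(x,y) = (x + y, x - y): v = (1, 1) has norm max(|1|, |1|) = 1, but T(v) = (2, 0) has norm 2 -- not preserved.
(B) T(x,y) = (x + y, y): v = (1, 1) has norm max(|1|, |1|) = 1, but T(v) = (2, 1) has norm 2 -- not preserved.
(C) T(x,y) = ((x - y)/sqrt(2), (x + y)/sqrt(2)): v = (1, 0) has norm max(|1|, |0|) = 1, but T(v) = (sqrt(2)/2, sqrt(2)/2) has norm sqrt(2)/2 -- not preserved.
(D) T(x,y) = (y, x): preserves the norm -- it only permutes the coordinates and/or flips signs, which leaves max(|x|, |y|) unchanged.

Therefore the answer is (D).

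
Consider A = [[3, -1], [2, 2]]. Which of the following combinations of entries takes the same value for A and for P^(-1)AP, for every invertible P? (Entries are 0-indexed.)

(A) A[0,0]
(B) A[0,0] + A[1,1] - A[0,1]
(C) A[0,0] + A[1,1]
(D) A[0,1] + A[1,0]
C

A[0,0] + A[1,1] is the trace of A. By the cyclic property of the trace, tr(P^(-1)AP) = tr(APP^(-1)) = tr(A), so it is the same for every matrix similar to A.

The other combinations are not similarity invariants. For example, take P = [[1, -1], [0, 1]] (det P = 1), so P^(-1) = [[1, 1], [0, 1]] and
B = P^(-1)AP = [[5, -4], [2, 0]].
Evaluating each option on A and on B:
(A) A[0,0]: 3 for A, 5 for B -> changes
(B) A[0,0] + A[1,1] - A[0,1]: 6 for A, 9 for B -> changes
(C) A[0,0] + A[1,1]: 5 for A, 5 for B -> unchanged
(D) A[0,1] + A[1,0]: 1 for A, -2 for B -> changes

Only (C) A[0,0] + A[1,1] = 5 survives (and it does so for every P, not just this one), so it is the invariant.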